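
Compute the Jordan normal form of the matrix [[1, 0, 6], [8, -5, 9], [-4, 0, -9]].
The characteristic polynomial is det(xI - A) = (x + 3)(x + 5)^2, so the eigenvalues are -5 (algebraic multiplicity 2), -3 (algebraic multiplicity 1).

For λ = -5: rank(A + 5I) = 2, rank((A + 5I)^2) = 1. The eigenspace has dimension 3 - 2 = 1, so there is 1 Jordan block; the rank sequence gives block sizes [2].

For λ = -3: algebraic multiplicity 1 gives one 1×1 block.

Assembling the blocks gives the Jordan form J above.

J = [[-5, 1, 0], [0, -5, 0], [0, 0, -3]]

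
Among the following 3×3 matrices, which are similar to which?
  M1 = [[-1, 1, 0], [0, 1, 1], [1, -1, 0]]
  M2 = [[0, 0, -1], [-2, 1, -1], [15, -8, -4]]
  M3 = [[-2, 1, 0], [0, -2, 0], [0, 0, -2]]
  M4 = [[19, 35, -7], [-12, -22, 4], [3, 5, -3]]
3 classes: {M1}, {M2}, {M3, M4}

Characteristic polynomials: χ_{M1} = x^3, χ_{M2} = (x + 1)^3, χ_{M3} = (x + 2)^3, χ_{M4} = (x + 2)^3.

{M1}: invariant factors x^3.

{M2}: invariant factors (x + 1)^3.

{M3, M4}: invariant factors x + 2, (x + 2)^2.

Matrices are similar if and only if their invariant-factor lists agree; the partition into similarity classes is {M1}, {M2}, {M3, M4}.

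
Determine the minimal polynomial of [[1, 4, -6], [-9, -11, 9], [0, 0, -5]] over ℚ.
The characteristic polynomial factors as (x + 5)^3. The minimal polynomial is ∏(x - λ)^{k_λ} where k_λ is the size of the largest Jordan block at λ.

For λ = -5: rank(A + 5I) = 1, and the largest Jordan block has size 2 (the smallest k with rank((A + 5I)^k) = rank((A + 5I)^(k+1))).

So m_A(x) = (x + 5)^2.

m_A(x) = (x + 5)^2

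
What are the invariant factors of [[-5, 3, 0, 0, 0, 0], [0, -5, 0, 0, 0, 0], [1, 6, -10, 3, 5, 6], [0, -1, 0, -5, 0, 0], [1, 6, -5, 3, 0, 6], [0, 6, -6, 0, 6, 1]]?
The Jordan structure of A has elementary divisors (x + 5)^2, (x + 5)^2, (x + 5), (x - 1). Arranging the block sizes at each eigenvalue in decreasing order and taking row products gives the invariant factors.

Invariant factors (smallest first, each dividing the next): x + 5, (x + 5)^2, (x - 1)(x + 5)^2.

Check: the last factor (x - 1)(x + 5)^2 is the minimal polynomial, and the product (x - 1)(x + 5)^5 is the characteristic polynomial.

x + 5, (x + 5)^2, (x - 1)(x + 5)^2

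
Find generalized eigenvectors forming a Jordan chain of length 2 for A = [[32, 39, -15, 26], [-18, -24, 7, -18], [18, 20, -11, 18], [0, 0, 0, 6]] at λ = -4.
We seek v_1 ∈ ker((A + 4I)^2) \ ker(A + 4I), then set v_{i+1} = (A + 4I) v_i.

One such chain is v_1 = [[-2, 1, -2, 0]]^T, v_2 = [[-3, 2, -2, 0]]^T. Check: (A + 4I) v_2 = [[0, 0, 0, 0]]^T = 0.

v_1 = [[-2, 1, -2, 0]]^T, v_2 = [[-3, 2, -2, 0]]^T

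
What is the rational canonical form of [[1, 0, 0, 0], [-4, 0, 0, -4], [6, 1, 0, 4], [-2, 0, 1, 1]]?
R = [[1, 0, 0, 0], [0, 0, 0, -4], [0, 1, 0, 4], [0, 0, 1, 1]]

The invariant factors of A (the non-unit diagonal entries of the Smith normal form of xI - A over ℚ[x]) are x - 1, (x - 2)(x - 1)(x + 2), each dividing the next. The characteristic polynomial is their product, (x - 2)(x - 1)^2(x + 2).

The rational canonical form is the block-diagonal matrix of companion matrices C(f_i):
R = [[1, 0, 0, 0], [0, 0, 0, -4], [0, 1, 0, 4], [0, 0, 1, 1]].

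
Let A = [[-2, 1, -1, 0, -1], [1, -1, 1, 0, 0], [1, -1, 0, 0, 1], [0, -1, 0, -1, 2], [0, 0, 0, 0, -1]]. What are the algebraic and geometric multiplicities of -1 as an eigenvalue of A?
The characteristic polynomial is (x + 1)^5, so the factor x + 1 appears with exponent 5: the algebraic multiplicity is 5.

rank(A + I) = 3, so the eigenspace has dimension 5 - 3 = 2: the geometric multiplicity is 2.

Since 2 < 5, A is not diagonalizable.

algebraic multiplicity 5, geometric multiplicity 2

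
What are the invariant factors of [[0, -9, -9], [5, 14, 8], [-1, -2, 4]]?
(x - 6)^3

The Jordan structure of A has elementary divisors (x - 6)^3. Arranging the block sizes at each eigenvalue in decreasing order and taking row products gives the invariant factors.

Invariant factors (smallest first, each dividing the next): (x - 6)^3.

Check: the last factor (x - 6)^3 is the minimal polynomial, and the product (x - 6)^3 is the characteristic polynomial.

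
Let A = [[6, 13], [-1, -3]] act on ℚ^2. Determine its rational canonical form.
The invariant factors of A (the non-unit diagonal entries of the Smith normal form of xI - A over ℚ[x]) are x^2 - 3x - 5, each dividing the next. The characteristic polynomial is their product, x^2 - 3x - 5.

The rational canonical form is the block-diagonal matrix of companion matrices C(f_i):
R = [[0, 5], [1, 3]].

Note the characteristic polynomial does not split into linear factors over ℚ, so A has no Jordan form over ℚ; the rational canonical form exists over any field.

R = [[0, 5], [1, 3]]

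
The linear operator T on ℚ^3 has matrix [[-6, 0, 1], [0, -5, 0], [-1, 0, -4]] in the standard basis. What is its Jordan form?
The characteristic polynomial is det(xI - A) = (x + 5)^3, so the eigenvalues are -5 (algebraic multiplicity 3).

For λ = -5: rank(A + 5I) = 1, rank((A + 5I)^2) = 0. The eigenspace has dimension 3 - 1 = 2, so there are 2 Jordan blocks; the rank sequence gives block sizes [2, 1].

Assembling the blocks gives the Jordan form J above.

J = [[-5, 1, 0], [0, -5, 0], [0, 0, -5]]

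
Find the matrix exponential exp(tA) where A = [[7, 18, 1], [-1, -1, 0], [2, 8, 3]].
A has Jordan form J = [[3, 1, 0], [0, 3, 1], [0, 0, 3]] with A = PJP^{-1}, so e^{tA} = P e^{tJ} P^{-1}.

For a Jordan block J_k(λ), e^{tJ_k(λ)} = e^{λt} · (I + tN + t^2 N^2/2! + ... + t^{k-1} N^{k-1}/(k-1)!) where N is the nilpotent superdiagonal part.

Assembling the blocks and conjugating back gives the entries of e^{tA} as shown above.

e^{tA} = [[(4*t + 1)*e^{3*t}, 2*t*(2*t + 9)*e^{3*t}, t*(2*t + 1)*e^{3*t}], [-t*e^{3*t}, (-t^2 - 4*t + 1)*e^{3*t}, -t^2*e^{3*t}/2], [2*t*e^{3*t}, 2*t*(t + 4)*e^{3*t}, (t^2 + 1)*e^{3*t}]]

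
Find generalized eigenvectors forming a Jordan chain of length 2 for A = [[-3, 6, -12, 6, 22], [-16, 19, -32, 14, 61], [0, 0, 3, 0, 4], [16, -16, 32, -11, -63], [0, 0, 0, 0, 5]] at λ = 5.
v_1 = [[-1, -1, 2, 0, 1]]^T, v_2 = [[0, -1, 0, 1, 0]]^T

We seek v_1 ∈ ker((A - 5I)^2) \ ker(A - 5I), then set v_{i+1} = (A - 5I) v_i.

One such chain is v_1 = [[-1, -1, 2, 0, 1]]^T, v_2 = [[0, -1, 0, 1, 0]]^T. Check: (A - 5I) v_2 = [[0, 0, 0, 0, 0]]^T = 0.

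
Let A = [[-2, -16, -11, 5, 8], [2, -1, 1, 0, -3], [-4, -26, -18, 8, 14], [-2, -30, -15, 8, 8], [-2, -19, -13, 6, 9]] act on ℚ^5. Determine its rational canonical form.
R = [[0, -2, 0, 0, 0], [1, -2, 0, 0, 0], [0, 0, 0, 0, 0], [0, 0, 1, 0, -2], [0, 0, 0, 1, -2]]

The invariant factors of A (the non-unit diagonal entries of the Smith normal form of xI - A over ℚ[x]) are x^2 + 2x + 2, x(x^2 + 2x + 2), each dividing the next. The characteristic polynomial is their product, x(x^2 + 2x + 2)^2.

The rational canonical form is the block-diagonal matrix of companion matrices C(f_i):
R = [[0, -2, 0, 0, 0], [1, -2, 0, 0, 0], [0, 0, 0, 0, 0], [0, 0, 1, 0, -2], [0, 0, 0, 1, -2]].

Note the characteristic polynomial does not split into linear factors over ℚ, so A has no Jordan form over ℚ; the rational canonical form exists over any field.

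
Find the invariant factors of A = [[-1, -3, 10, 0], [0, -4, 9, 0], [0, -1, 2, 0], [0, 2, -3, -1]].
x + 1, (x + 1)^3

The Jordan structure of A has elementary divisors (x + 1)^3, (x + 1). Arranging the block sizes at each eigenvalue in decreasing order and taking row products gives the invariant factors.

Invariant factors (smallest first, each dividing the next): x + 1, (x + 1)^3.

Check: the last factor (x + 1)^3 is the minimal polynomial, and the product (x + 1)^4 is the characteristic polynomial.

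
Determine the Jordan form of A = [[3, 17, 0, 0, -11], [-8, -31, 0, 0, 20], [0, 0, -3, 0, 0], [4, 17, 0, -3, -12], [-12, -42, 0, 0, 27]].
J = [[-3, 1, 0, 0, 0], [0, -3, 0, 0, 0], [0, 0, -3, 0, 0], [0, 0, 0, 1, 1], [0, 0, 0, 0, 1]]

The characteristic polynomial is det(xI - A) = (x - 1)^2(x + 3)^3, so the eigenvalues are -3 (algebraic multiplicity 3), 1 (algebraic multiplicity 2).

For λ = -3: rank(A + 3I) = 3, rank((A + 3I)^2) = 2. The eigenspace has dimension 5 - 3 = 2, so there are 2 Jordan blocks; the rank sequence gives block sizes [2, 1].

For λ = 1: rank(A - I) = 4, rank((A - I)^2) = 3. The eigenspace has dimension 5 - 4 = 1, so there is 1 Jordan block; the rank sequence gives block sizes [2].

Assembling the blocks gives the Jordan form J above.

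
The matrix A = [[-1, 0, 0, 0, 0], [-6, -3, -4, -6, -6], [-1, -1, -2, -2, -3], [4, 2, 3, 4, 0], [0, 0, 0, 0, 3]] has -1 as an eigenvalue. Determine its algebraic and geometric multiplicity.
algebraic multiplicity 2, geometric multiplicity 2

The characteristic polynomial is x^2(x - 3)(x + 1)^2, so the factor x + 1 appears with exponent 2: the algebraic multiplicity is 2.

rank(A + I) = 3, so the eigenspace has dimension 5 - 3 = 2: the geometric multiplicity is 2.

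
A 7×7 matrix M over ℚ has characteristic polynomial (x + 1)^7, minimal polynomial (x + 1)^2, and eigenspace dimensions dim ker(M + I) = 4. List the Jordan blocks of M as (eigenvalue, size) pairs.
λ = -1: algebraic multiplicity 7 (exponent in χ_M), largest block size 2 (exponent in m_M), 4 blocks (geometric multiplicity). These force block sizes [2, 2, 2, 1].

Jordan blocks: (-1, 2), (-1, 2), (-1, 2), (-1, 1)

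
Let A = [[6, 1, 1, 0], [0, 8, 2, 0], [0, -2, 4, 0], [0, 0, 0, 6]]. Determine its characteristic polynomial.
xI - A = [[x - 6, -1, -1, 0], [0, x - 8, -2, 0], [0, 2, x - 4, 0], [0, 0, 0, x - 6]].

Expanding det(xI - A) along the first row:
det(xI - A) = + (x - 6)·det([[x - 8, -2, 0], [2, x - 4, 0], [0, 0, x - 6]]) - (-1)·det([[0, -2, 0], [0, x - 4, 0], [0, 0, x - 6]]) + (-1)·det([[0, x - 8, 0], [0, 2, 0], [0, 0, x - 6]]) - (0)·det([[0, x - 8, -2], [0, 2, x - 4], [0, 0, 0]]).

Evaluating gives χ_A(x) = x^4 - 24x^3 + 216x^2 - 864x + 1296 = (x - 6)^4.

χ_A(x) = (x - 6)^4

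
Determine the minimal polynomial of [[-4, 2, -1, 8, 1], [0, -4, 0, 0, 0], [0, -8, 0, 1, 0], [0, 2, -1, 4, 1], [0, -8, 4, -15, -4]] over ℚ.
m_A(x) = x^3(x + 4)

The characteristic polynomial factors as x^3(x + 4)^2. The minimal polynomial is ∏(x - λ)^{k_λ} where k_λ is the size of the largest Jordan block at λ.

For λ = -4: rank(A + 4I) = 3, and the largest Jordan block has size 1 (the smallest k with rank((A + 4I)^k) = rank((A + 4I)^(k+1))).
For λ = 0: rank(A) = 4, and the largest Jordan block has size 3 (the smallest k with rank(A^k) = rank(A^(k+1))).

So m_A(x) = x^3(x + 4).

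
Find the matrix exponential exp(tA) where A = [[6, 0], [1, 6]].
A has Jordan form J = [[6, 1], [0, 6]] with A = PJP^{-1}, so e^{tA} = P e^{tJ} P^{-1}.

For a Jordan block J_k(λ), e^{tJ_k(λ)} = e^{λt} · (I + tN + t^2 N^2/2! + ... + t^{k-1} N^{k-1}/(k-1)!) where N is the nilpotent superdiagonal part.

Assembling the blocks and conjugating back gives the entries of e^{tA} as shown above.

e^{tA} = [[e^{6*t}, 0], [t*e^{6*t}, e^{6*t}]]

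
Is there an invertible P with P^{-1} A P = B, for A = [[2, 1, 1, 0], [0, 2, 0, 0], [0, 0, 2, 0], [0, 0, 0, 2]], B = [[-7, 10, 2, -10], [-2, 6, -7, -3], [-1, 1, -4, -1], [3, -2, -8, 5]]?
trace(A) = 8 but trace(B) = 0. The trace is a similarity invariant, so A and B are not similar.

No.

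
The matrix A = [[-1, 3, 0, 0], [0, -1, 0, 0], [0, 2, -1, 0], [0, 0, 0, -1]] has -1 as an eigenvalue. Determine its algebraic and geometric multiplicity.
algebraic multiplicity 4, geometric multiplicity 3

The characteristic polynomial is (x + 1)^4, so the factor x + 1 appears with exponent 4: the algebraic multiplicity is 4.

rank(A + I) = 1, so the eigenspace has dimension 4 - 1 = 3: the geometric multiplicity is 3.

Since 3 < 4, A is not diagonalizable.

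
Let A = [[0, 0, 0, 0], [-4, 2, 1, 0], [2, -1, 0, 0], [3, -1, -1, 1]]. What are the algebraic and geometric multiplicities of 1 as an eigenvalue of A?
The characteristic polynomial is x(x - 1)^3, so the factor x - 1 appears with exponent 3: the algebraic multiplicity is 3.

rank(A - I) = 2, so the eigenspace has dimension 4 - 2 = 2: the geometric multiplicity is 2.

Since 2 < 3, A is not diagonalizable.

algebraic multiplicity 3, geometric multiplicity 2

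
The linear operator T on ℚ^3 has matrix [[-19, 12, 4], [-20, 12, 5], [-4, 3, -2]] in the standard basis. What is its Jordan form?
The characteristic polynomial is det(xI - A) = (x + 3)^3, so the eigenvalues are -3 (algebraic multiplicity 3).

For λ = -3: rank(A + 3I) = 1, rank((A + 3I)^2) = 0. The eigenspace has dimension 3 - 1 = 2, so there are 2 Jordan blocks; the rank sequence gives block sizes [2, 1].

Assembling the blocks gives the Jordan form J above.

J = [[-3, 1, 0], [0, -3, 0], [0, 0, -3]]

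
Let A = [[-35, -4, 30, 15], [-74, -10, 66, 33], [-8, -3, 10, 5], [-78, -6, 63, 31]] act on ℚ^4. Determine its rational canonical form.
R = [[0, 0, 0, -9], [1, 0, 0, -12], [0, 1, 0, -10], [0, 0, 1, -4]]

The invariant factors of A (the non-unit diagonal entries of the Smith normal form of xI - A over ℚ[x]) are (x^2 + 2x + 3)^2, each dividing the next. The characteristic polynomial is their product, (x^2 + 2x + 3)^2.

The rational canonical form is the block-diagonal matrix of companion matrices C(f_i):
R = [[0, 0, 0, -9], [1, 0, 0, -12], [0, 1, 0, -10], [0, 0, 1, -4]].

Note the characteristic polynomial does not split into linear factors over ℚ, so A has no Jordan form over ℚ; the rational canonical form exists over any field.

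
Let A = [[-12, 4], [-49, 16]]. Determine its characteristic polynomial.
χ_A(x) = (x - 2)^2

xI - A = [[x + 12, -4], [49, x - 16]].

Expanding det(xI - A) along the first row:
det(xI - A) = + (x + 12)·det([[x - 16]]) - (-4)·det([[49]]).

Evaluating gives χ_A(x) = x^2 - 4x + 4 = (x - 2)^2.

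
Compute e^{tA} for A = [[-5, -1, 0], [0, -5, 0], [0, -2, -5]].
e^{tA} = [[e^{-5*t}, -t*e^{-5*t}, 0], [0, e^{-5*t}, 0], [0, -2*t*e^{-5*t}, e^{-5*t}]]

A has Jordan form J = [[-5, 1, 0], [0, -5, 0], [0, 0, -5]] with A = PJP^{-1}, so e^{tA} = P e^{tJ} P^{-1}.

For a Jordan block J_k(λ), e^{tJ_k(λ)} = e^{λt} · (I + tN + t^2 N^2/2! + ... + t^{k-1} N^{k-1}/(k-1)!) where N is the nilpotent superdiagonal part.

Assembling the blocks and conjugating back gives the entries of e^{tA} as shown above.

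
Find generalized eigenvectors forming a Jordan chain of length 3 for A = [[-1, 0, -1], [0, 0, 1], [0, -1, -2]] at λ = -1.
We seek v_1 ∈ ker((A + I)^3) \ ker((A + I)^2), then set v_{i+1} = (A + I) v_i.

One such chain is v_1 = [[0, 0, 1]]^T, v_2 = [[-1, 1, -1]]^T, v_3 = [[1, 0, 0]]^T. Check: (A + I) v_3 = [[0, 0, 0]]^T = 0.

v_1 = [[0, 0, 1]]^T, v_2 = [[-1, 1, -1]]^T, v_3 = [[1, 0, 0]]^T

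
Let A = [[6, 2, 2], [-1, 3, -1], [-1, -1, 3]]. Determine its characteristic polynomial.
xI - A = [[x - 6, -2, -2], [1, x - 3, 1], [1, 1, x - 3]].

Expanding det(xI - A) along the first row:
det(xI - A) = + (x - 6)·det([[x - 3, 1], [1, x - 3]]) - (-2)·det([[1, 1], [1, x - 3]]) + (-2)·det([[1, x - 3], [1, 1]]).

Evaluating gives χ_A(x) = x^3 - 12x^2 + 48x - 64 = (x - 4)^3.

χ_A(x) = (x - 4)^3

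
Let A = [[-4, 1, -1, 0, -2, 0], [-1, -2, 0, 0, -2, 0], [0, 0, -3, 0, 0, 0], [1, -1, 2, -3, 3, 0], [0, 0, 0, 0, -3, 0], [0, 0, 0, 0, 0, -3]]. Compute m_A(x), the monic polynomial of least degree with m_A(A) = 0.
m_A(x) = (x + 3)^3

The characteristic polynomial factors as (x + 3)^6. The minimal polynomial is ∏(x - λ)^{k_λ} where k_λ is the size of the largest Jordan block at λ.

For λ = -3: rank(A + 3I) = 3, and the largest Jordan block has size 3 (the smallest k with rank((A + 3I)^k) = rank((A + 3I)^(k+1))).

So m_A(x) = (x + 3)^3.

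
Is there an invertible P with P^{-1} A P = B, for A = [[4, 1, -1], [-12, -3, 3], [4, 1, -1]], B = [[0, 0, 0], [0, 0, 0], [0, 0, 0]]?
No.

Both have characteristic polynomial x^3, but the minimal polynomial of A is x^2 while the minimal polynomial of B is x. The minimal polynomial is a similarity invariant, so A and B are not similar.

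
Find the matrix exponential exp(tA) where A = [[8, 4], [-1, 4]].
e^{tA} = [[(2*t + 1)*e^{6*t}, 4*t*e^{6*t}], [-t*e^{6*t}, (1 - 2*t)*e^{6*t}]]

A has Jordan form J = [[6, 1], [0, 6]] with A = PJP^{-1}, so e^{tA} = P e^{tJ} P^{-1}.

For a Jordan block J_k(λ), e^{tJ_k(λ)} = e^{λt} · (I + tN + t^2 N^2/2! + ... + t^{k-1} N^{k-1}/(k-1)!) where N is the nilpotent superdiagonal part.

Assembling the blocks and conjugating back gives the entries of e^{tA} as shown above.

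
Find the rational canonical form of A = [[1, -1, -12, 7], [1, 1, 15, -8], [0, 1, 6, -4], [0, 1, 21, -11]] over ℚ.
R = [[0, 0, 0, 0], [1, 0, 0, -1], [0, 1, 0, -3], [0, 0, 1, -3]]

The invariant factors of A (the non-unit diagonal entries of the Smith normal form of xI - A over ℚ[x]) are x(x + 1)^3, each dividing the next. The characteristic polynomial is their product, x(x + 1)^3.

The rational canonical form is the block-diagonal matrix of companion matrices C(f_i):
R = [[0, 0, 0, 0], [1, 0, 0, -1], [0, 1, 0, -3], [0, 0, 1, -3]].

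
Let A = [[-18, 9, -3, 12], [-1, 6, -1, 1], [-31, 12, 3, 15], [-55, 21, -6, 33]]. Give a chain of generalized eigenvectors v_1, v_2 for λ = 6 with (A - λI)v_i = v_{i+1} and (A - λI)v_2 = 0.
v_1 = [[0, -1, 0, 1]]^T, v_2 = [[3, 1, 3, 6]]^T

We seek v_1 ∈ ker((A - 6I)^2) \ ker(A - 6I), then set v_{i+1} = (A - 6I) v_i.

One such chain is v_1 = [[0, -1, 0, 1]]^T, v_2 = [[3, 1, 3, 6]]^T. Check: (A - 6I) v_2 = [[0, 0, 0, 0]]^T = 0.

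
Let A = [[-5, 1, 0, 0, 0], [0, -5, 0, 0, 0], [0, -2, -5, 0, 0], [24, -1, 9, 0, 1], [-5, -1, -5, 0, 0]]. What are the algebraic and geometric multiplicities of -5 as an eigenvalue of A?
The characteristic polynomial is x^2(x + 5)^3, so the factor x + 5 appears with exponent 3: the algebraic multiplicity is 3.

rank(A + 5I) = 3, so the eigenspace has dimension 5 - 3 = 2: the geometric multiplicity is 2.

Since 2 < 3, A is not diagonalizable.

algebraic multiplicity 3, geometric multiplicity 2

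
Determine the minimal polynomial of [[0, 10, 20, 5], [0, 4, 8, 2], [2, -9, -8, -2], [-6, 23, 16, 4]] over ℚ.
The characteristic polynomial factors as x^4. The minimal polynomial is ∏(x - λ)^{k_λ} where k_λ is the size of the largest Jordan block at λ.

For λ = 0: rank(A) = 2, and the largest Jordan block has size 3 (the smallest k with rank(A^k) = rank(A^(k+1))).

So m_A(x) = x^3.

m_A(x) = x^3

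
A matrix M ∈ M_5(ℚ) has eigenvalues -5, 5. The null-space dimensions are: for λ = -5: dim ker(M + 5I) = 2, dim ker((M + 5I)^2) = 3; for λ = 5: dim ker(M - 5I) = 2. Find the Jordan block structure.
λ = -5: successive nullity increments [2, 1] count blocks of size ≥ k; block sizes are [2, 1].
λ = 5: successive nullity increments [2] count blocks of size ≥ k; block sizes are [1, 1].

Jordan blocks: (-5, 2), (-5, 1), (5, 1), (5, 1)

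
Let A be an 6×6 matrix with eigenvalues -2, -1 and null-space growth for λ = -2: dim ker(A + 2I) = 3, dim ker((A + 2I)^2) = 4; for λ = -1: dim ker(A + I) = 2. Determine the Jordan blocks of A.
Jordan blocks: (-2, 2), (-2, 1), (-2, 1), (-1, 1), (-1, 1)

λ = -2: successive nullity increments [3, 1] count blocks of size ≥ k; block sizes are [2, 1, 1].
λ = -1: successive nullity increments [2] count blocks of size ≥ k; block sizes are [1, 1].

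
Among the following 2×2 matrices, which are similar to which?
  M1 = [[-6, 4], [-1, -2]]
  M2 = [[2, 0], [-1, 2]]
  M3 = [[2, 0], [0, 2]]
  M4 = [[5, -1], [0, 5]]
4 classes: {M1}, {M2}, {M3}, {M4}

Characteristic polynomials: χ_{M1} = (x + 4)^2, χ_{M2} = (x - 2)^2, χ_{M3} = (x - 2)^2, χ_{M4} = (x - 5)^2.

{M1}: invariant factors (x + 4)^2.

{M2}: invariant factors (x - 2)^2.

{M3}: invariant factors x - 2, x - 2.

{M4}: invariant factors (x - 5)^2.

Matrices are similar if and only if their invariant-factor lists agree; the partition into similarity classes is {M1}, {M2}, {M3}, {M4}.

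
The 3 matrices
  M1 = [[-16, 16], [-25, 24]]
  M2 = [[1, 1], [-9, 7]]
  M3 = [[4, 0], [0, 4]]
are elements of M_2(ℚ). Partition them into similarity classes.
Characteristic polynomials: χ_{M1} = (x - 4)^2, χ_{M2} = (x - 4)^2, χ_{M3} = (x - 4)^2.

{M1, M2}: invariant factors (x - 4)^2.

{M3}: invariant factors x - 4, x - 4.

Matrices are similar if and only if their invariant-factor lists agree; the partition into similarity classes is {M1, M2}, {M3}.

2 classes: {M1, M2}, {M3}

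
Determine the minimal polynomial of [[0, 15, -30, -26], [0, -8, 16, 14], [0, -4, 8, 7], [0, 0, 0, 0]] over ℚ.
m_A(x) = x^2

The characteristic polynomial factors as x^4. The minimal polynomial is ∏(x - λ)^{k_λ} where k_λ is the size of the largest Jordan block at λ.

For λ = 0: rank(A) = 2, and the largest Jordan block has size 2 (the smallest k with rank(A^k) = rank(A^(k+1))).

So m_A(x) = x^2.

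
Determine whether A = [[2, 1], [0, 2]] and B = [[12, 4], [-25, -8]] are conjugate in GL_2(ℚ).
Yes.

Two matrices over a field are similar if and only if they have the same invariant factors.

Both A and B have characteristic polynomial (x - 2)^2 and minimal polynomial (x - 2)^2. Computing further, both have invariant factors (x - 2)^2. Hence A and B are similar.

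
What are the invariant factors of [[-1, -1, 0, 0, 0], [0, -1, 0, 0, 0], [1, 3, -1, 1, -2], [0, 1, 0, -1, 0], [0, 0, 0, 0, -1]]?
The Jordan structure of A has elementary divisors (x + 1)^2, (x + 1)^2, (x + 1). Arranging the block sizes at each eigenvalue in decreasing order and taking row products gives the invariant factors.

Invariant factors (smallest first, each dividing the next): x + 1, (x + 1)^2, (x + 1)^2.

Check: the last factor (x + 1)^2 is the minimal polynomial, and the product (x + 1)^5 is the characteristic polynomial.

x + 1, (x + 1)^2, (x + 1)^2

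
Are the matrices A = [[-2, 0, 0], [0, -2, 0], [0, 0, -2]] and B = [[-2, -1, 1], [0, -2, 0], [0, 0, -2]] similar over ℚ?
Both have characteristic polynomial (x + 2)^3, but the minimal polynomial of A is x + 2 while the minimal polynomial of B is (x + 2)^2. The minimal polynomial is a similarity invariant, so A and B are not similar.

No.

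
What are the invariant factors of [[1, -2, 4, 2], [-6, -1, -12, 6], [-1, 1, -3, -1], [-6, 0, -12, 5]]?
x + 1, (x - 5)(x + 1)^2

The Jordan structure of A has elementary divisors (x + 1)^2, (x + 1), (x - 5). Arranging the block sizes at each eigenvalue in decreasing order and taking row products gives the invariant factors.

Invariant factors (smallest first, each dividing the next): x + 1, (x - 5)(x + 1)^2.

Check: the last factor (x - 5)(x + 1)^2 is the minimal polynomial, and the product (x - 5)(x + 1)^3 is the characteristic polynomial.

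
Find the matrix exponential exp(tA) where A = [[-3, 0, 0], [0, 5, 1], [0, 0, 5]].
A has Jordan form J = [[-3, 0, 0], [0, 5, 1], [0, 0, 5]] with A = PJP^{-1}, so e^{tA} = P e^{tJ} P^{-1}.

For a Jordan block J_k(λ), e^{tJ_k(λ)} = e^{λt} · (I + tN + t^2 N^2/2! + ... + t^{k-1} N^{k-1}/(k-1)!) where N is the nilpotent superdiagonal part.

Assembling the blocks and conjugating back gives the entries of e^{tA} as shown above.

e^{tA} = [[e^{-3*t}, 0, 0], [0, e^{5*t}, t*e^{5*t}], [0, 0, e^{5*t}]]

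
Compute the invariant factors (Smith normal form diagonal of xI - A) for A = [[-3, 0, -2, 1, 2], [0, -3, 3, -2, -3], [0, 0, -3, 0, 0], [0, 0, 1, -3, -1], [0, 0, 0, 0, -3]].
The Jordan structure of A has elementary divisors (x + 3)^3, (x + 3), (x + 3). Arranging the block sizes at each eigenvalue in decreasing order and taking row products gives the invariant factors.

Invariant factors (smallest first, each dividing the next): x + 3, x + 3, (x + 3)^3.

Check: the last factor (x + 3)^3 is the minimal polynomial, and the product (x + 3)^5 is the characteristic polynomial.

x + 3, x + 3, (x + 3)^3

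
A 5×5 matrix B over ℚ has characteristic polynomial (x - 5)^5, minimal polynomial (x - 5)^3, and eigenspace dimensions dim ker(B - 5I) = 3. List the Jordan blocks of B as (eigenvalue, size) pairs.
Jordan blocks: (5, 3), (5, 1), (5, 1)

λ = 5: algebraic multiplicity 5 (exponent in χ_B), largest block size 3 (exponent in m_B), 3 blocks (geometric multiplicity). These force block sizes [3, 1, 1].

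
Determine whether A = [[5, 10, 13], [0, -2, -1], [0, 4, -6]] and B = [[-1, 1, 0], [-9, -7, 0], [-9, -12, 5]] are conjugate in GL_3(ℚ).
Yes.

Two matrices over a field are similar if and only if they have the same invariant factors.

Both A and B have characteristic polynomial (x - 5)(x + 4)^2 and minimal polynomial (x - 5)(x + 4)^2. Computing further, both have invariant factors (x - 5)(x + 4)^2. Hence A and B are similar.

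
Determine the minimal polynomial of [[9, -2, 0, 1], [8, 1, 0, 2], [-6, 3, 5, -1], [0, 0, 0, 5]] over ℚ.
m_A(x) = (x - 5)^2

The characteristic polynomial factors as (x - 5)^4. The minimal polynomial is ∏(x - λ)^{k_λ} where k_λ is the size of the largest Jordan block at λ.

For λ = 5: rank(A - 5I) = 2, and the largest Jordan block has size 2 (the smallest k with rank((A - 5I)^k) = rank((A - 5I)^(k+1))).

So m_A(x) = (x - 5)^2.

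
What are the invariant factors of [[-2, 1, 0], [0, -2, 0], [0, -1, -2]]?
x + 2, (x + 2)^2

The Jordan structure of A has elementary divisors (x + 2)^2, (x + 2). Arranging the block sizes at each eigenvalue in decreasing order and taking row products gives the invariant factors.

Invariant factors (smallest first, each dividing the next): x + 2, (x + 2)^2.

Check: the last factor (x + 2)^2 is the minimal polynomial, and the product (x + 2)^3 is the characteristic polynomial.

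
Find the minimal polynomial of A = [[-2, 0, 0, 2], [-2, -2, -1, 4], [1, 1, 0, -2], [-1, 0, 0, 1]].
m_A(x) = x(x + 1)^2

The characteristic polynomial factors as x(x + 1)^3. The minimal polynomial is ∏(x - λ)^{k_λ} where k_λ is the size of the largest Jordan block at λ.

For λ = -1: rank(A + I) = 2, and the largest Jordan block has size 2 (the smallest k with rank((A + I)^k) = rank((A + I)^(k+1))).
For λ = 0: rank(A) = 3, and the largest Jordan block has size 1 (the smallest k with rank(A^k) = rank(A^(k+1))).

So m_A(x) = x(x + 1)^2.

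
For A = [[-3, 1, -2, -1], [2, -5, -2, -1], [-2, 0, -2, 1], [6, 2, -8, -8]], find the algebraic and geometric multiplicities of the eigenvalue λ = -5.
The characteristic polynomial is (x + 4)^2(x + 5)^2, so the factor x + 5 appears with exponent 2: the algebraic multiplicity is 2.

rank(A + 5I) = 3, so the eigenspace has dimension 4 - 3 = 1: the geometric multiplicity is 1.

Since 1 < 2, A is not diagonalizable.

algebraic multiplicity 2, geometric multiplicity 1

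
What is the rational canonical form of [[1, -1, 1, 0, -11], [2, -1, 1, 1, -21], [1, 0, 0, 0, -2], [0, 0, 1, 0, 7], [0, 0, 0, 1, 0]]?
The invariant factors of A (the non-unit diagonal entries of the Smith normal form of xI - A over ℚ[x]) are (x - 2)(x - 1)^2(x + 2)^2, each dividing the next. The characteristic polynomial is their product, (x - 2)(x - 1)^2(x + 2)^2.

The rational canonical form is the block-diagonal matrix of companion matrices C(f_i):
R = [[0, 0, 0, 0, 8], [1, 0, 0, 0, -12], [0, 1, 0, 0, -2], [0, 0, 1, 0, 7], [0, 0, 0, 1, 0]].

R = [[0, 0, 0, 0, 8], [1, 0, 0, 0, -12], [0, 1, 0, 0, -2], [0, 0, 1, 0, 7], [0, 0, 0, 1, 0]]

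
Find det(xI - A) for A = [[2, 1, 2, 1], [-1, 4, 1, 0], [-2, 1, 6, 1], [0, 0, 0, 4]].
xI - A = [[x - 2, -1, -2, -1], [1, x - 4, -1, 0], [2, -1, x - 6, -1], [0, 0, 0, x - 4]].

Expanding det(xI - A) along the first row:
det(xI - A) = + (x - 2)·det([[x - 4, -1, 0], [-1, x - 6, -1], [0, 0, x - 4]]) - (-1)·det([[1, -1, 0], [2, x - 6, -1], [0, 0, x - 4]]) + (-2)·det([[1, x - 4, 0], [2, -1, -1], [0, 0, x - 4]]) - (-1)·det([[1, x - 4, -1], [2, -1, x - 6], [0, 0, 0]]).

Evaluating gives χ_A(x) = x^4 - 16x^3 + 96x^2 - 256x + 256 = (x - 4)^4.

χ_A(x) = (x - 4)^4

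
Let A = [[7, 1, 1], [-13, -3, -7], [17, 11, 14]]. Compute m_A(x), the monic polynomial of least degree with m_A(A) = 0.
The characteristic polynomial factors as (x - 6)^3. The minimal polynomial is ∏(x - λ)^{k_λ} where k_λ is the size of the largest Jordan block at λ.

For λ = 6: rank(A - 6I) = 2, and the largest Jordan block has size 3 (the smallest k with rank((A - 6I)^k) = rank((A - 6I)^(k+1))).

So m_A(x) = (x - 6)^3.

m_A(x) = (x - 6)^3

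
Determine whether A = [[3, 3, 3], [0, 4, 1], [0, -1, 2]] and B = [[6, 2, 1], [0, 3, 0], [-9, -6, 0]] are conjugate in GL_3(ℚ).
Two matrices over a field are similar if and only if they have the same invariant factors.

Both A and B have characteristic polynomial (x - 3)^3 and minimal polynomial (x - 3)^2. Computing further, both have invariant factors x - 3, (x - 3)^2. Hence A and B are similar.

Yes.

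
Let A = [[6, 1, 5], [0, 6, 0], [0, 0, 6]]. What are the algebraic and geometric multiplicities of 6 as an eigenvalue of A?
The characteristic polynomial is (x - 6)^3, so the factor x - 6 appears with exponent 3: the algebraic multiplicity is 3.

rank(A - 6I) = 1, so the eigenspace has dimension 3 - 1 = 2: the geometric multiplicity is 2.

Since 2 < 3, A is not diagonalizable.

algebraic multiplicity 3, geometric multiplicity 2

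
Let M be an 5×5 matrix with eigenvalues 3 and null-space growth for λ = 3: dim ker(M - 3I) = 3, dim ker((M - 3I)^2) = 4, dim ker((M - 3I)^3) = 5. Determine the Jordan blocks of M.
λ = 3: successive nullity increments [3, 1, 1] count blocks of size ≥ k; block sizes are [3, 1, 1].

Jordan blocks: (3, 3), (3, 1), (3, 1)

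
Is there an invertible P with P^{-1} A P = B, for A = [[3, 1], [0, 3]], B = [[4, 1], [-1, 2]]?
Two matrices over a field are similar if and only if they have the same invariant factors.

Both A and B have characteristic polynomial (x - 3)^2 and minimal polynomial (x - 3)^2. Computing further, both have invariant factors (x - 3)^2. Hence A and B are similar.

Yes.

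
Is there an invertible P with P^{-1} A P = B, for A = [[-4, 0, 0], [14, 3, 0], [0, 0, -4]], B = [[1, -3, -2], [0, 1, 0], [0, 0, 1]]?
No.

trace(A) = -5 but trace(B) = 3. The trace is a similarity invariant, so A and B are not similar.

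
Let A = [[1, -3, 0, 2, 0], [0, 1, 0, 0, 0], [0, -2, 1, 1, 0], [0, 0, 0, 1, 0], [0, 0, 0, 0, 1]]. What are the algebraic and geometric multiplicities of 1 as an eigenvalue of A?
algebraic multiplicity 5, geometric multiplicity 3

The characteristic polynomial is (x - 1)^5, so the factor x - 1 appears with exponent 5: the algebraic multiplicity is 5.

rank(A - I) = 2, so the eigenspace has dimension 5 - 2 = 3: the geometric multiplicity is 3.

Since 3 < 5, A is not diagonalizable.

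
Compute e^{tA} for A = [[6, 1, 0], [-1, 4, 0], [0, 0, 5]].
e^{tA} = [[(t + 1)*e^{5*t}, t*e^{5*t}, 0], [-t*e^{5*t}, (1 - t)*e^{5*t}, 0], [0, 0, e^{5*t}]]

A has Jordan form J = [[5, 1, 0], [0, 5, 0], [0, 0, 5]] with A = PJP^{-1}, so e^{tA} = P e^{tJ} P^{-1}.

For a Jordan block J_k(λ), e^{tJ_k(λ)} = e^{λt} · (I + tN + t^2 N^2/2! + ... + t^{k-1} N^{k-1}/(k-1)!) where N is the nilpotent superdiagonal part.

Assembling the blocks and conjugating back gives the entries of e^{tA} as shown above.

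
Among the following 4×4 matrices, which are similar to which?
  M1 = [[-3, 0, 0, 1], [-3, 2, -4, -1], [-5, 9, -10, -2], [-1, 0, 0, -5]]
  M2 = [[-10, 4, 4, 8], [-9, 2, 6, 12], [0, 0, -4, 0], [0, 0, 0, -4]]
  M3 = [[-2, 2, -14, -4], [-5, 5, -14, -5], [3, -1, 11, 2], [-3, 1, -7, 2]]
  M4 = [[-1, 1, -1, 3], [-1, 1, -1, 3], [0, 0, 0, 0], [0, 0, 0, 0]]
Characteristic polynomials: χ_{M1} = (x + 4)^4, χ_{M2} = (x + 4)^4, χ_{M3} = (x - 4)^4, χ_{M4} = x^4.

{M1}: invariant factors (x + 4)^2, (x + 4)^2.

{M2}: invariant factors x + 4, x + 4, (x + 4)^2.

{M3}: invariant factors x - 4, (x - 4)^3.

{M4}: invariant factors x, x, x^2.

Matrices are similar if and only if their invariant-factor lists agree; the partition into similarity classes is {M1}, {M2}, {M3}, {M4}.

4 classes: {M1}, {M2}, {M3}, {M4}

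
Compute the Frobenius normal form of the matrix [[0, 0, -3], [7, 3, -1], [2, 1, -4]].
The invariant factors of A (the non-unit diagonal entries of the Smith normal form of xI - A over ℚ[x]) are (x - 1)^2(x + 3), each dividing the next. The characteristic polynomial is their product, (x - 1)^2(x + 3).

The rational canonical form is the block-diagonal matrix of companion matrices C(f_i):
R = [[0, 0, -3], [1, 0, 5], [0, 1, -1]].

R = [[0, 0, -3], [1, 0, 5], [0, 1, -1]]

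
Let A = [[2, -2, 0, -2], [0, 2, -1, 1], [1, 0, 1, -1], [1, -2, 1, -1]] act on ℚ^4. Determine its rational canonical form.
The invariant factors of A (the non-unit diagonal entries of the Smith normal form of xI - A over ℚ[x]) are x^2 - 2x + 2, x^2 - 2x + 2, each dividing the next. The characteristic polynomial is their product, (x^2 - 2x + 2)^2.

The rational canonical form is the block-diagonal matrix of companion matrices C(f_i):
R = [[0, -2, 0, 0], [1, 2, 0, 0], [0, 0, 0, -2], [0, 0, 1, 2]].

Note the characteristic polynomial does not split into linear factors over ℚ, so A has no Jordan form over ℚ; the rational canonical form exists over any field.

R = [[0, -2, 0, 0], [1, 2, 0, 0], [0, 0, 0, -2], [0, 0, 1, 2]]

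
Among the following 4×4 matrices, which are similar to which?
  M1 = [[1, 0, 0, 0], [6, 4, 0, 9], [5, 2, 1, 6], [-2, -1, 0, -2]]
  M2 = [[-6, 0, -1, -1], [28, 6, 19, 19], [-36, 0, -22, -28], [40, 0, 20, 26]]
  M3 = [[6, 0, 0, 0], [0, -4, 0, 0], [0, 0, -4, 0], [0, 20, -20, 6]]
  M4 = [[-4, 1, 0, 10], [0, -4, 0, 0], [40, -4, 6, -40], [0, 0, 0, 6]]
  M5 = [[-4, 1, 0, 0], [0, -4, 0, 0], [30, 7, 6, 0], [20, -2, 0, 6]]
Characteristic polynomials: χ_{M1} = (x - 1)^4, χ_{M2} = (x - 6)^2(x + 4)^2, χ_{M3} = (x - 6)^2(x + 4)^2, χ_{M4} = (x - 6)^2(x + 4)^2, χ_{M5} = (x - 6)^2(x + 4)^2.

{M1}: invariant factors (x - 1)^2, (x - 1)^2.

{M2, M4, M5}: invariant factors x - 6, (x - 6)(x + 4)^2.

{M3}: invariant factors (x - 6)(x + 4), (x - 6)(x + 4).

Matrices are similar if and only if their invariant-factor lists agree; the partition into similarity classes is {M1}, {M2, M4, M5}, {M3}.

3 classes: {M1}, {M2, M4, M5}, {M3}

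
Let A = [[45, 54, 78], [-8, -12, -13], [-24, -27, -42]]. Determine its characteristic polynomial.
χ_A(x) = (x + 3)^3

xI - A = [[x - 45, -54, -78], [8, x + 12, 13], [24, 27, x + 42]].

Expanding det(xI - A) along the first row:
det(xI - A) = + (x - 45)·det([[x + 12, 13], [27, x + 42]]) - (-54)·det([[8, 13], [24, x + 42]]) + (-78)·det([[8, x + 12], [24, 27]]).

Evaluating gives χ_A(x) = x^3 + 9x^2 + 27x + 27 = (x + 3)^3.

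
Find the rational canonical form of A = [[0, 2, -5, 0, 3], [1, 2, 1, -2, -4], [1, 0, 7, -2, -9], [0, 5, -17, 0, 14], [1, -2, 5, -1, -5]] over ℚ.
R = [[0, 0, 0, 0, -5], [1, 0, 0, 0, 1], [0, 1, 0, 0, 5], [0, 0, 1, 0, 4], [0, 0, 0, 1, 4]]

The invariant factors of A (the non-unit diagonal entries of the Smith normal form of xI - A over ℚ[x]) are (x - 5)(x + 1)(x^3 + x - 1), each dividing the next. The characteristic polynomial is their product, (x - 5)(x + 1)(x^3 + x - 1).

The rational canonical form is the block-diagonal matrix of companion matrices C(f_i):
R = [[0, 0, 0, 0, -5], [1, 0, 0, 0, 1], [0, 1, 0, 0, 5], [0, 0, 1, 0, 4], [0, 0, 0, 1, 4]].

Note the characteristic polynomial does not split into linear factors over ℚ, so A has no Jordan form over ℚ; the rational canonical form exists over any field.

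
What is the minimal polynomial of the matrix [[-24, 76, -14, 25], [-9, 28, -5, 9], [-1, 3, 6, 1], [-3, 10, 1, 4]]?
m_A(x) = (x - 6)^2(x - 1)^2

The characteristic polynomial factors as (x - 6)^2(x - 1)^2. The minimal polynomial is ∏(x - λ)^{k_λ} where k_λ is the size of the largest Jordan block at λ.

For λ = 1: rank(A - I) = 3, and the largest Jordan block has size 2 (the smallest k with rank((A - I)^k) = rank((A - I)^(k+1))).
For λ = 6: rank(A - 6I) = 3, and the largest Jordan block has size 2 (the smallest k with rank((A - 6I)^k) = rank((A - 6I)^(k+1))).

So m_A(x) = (x - 6)^2(x - 1)^2.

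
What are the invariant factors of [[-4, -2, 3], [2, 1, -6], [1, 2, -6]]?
The Jordan structure of A has elementary divisors (x + 3)^2, (x + 3). Arranging the block sizes at each eigenvalue in decreasing order and taking row products gives the invariant factors.

Invariant factors (smallest first, each dividing the next): x + 3, (x + 3)^2.

Check: the last factor (x + 3)^2 is the minimal polynomial, and the product (x + 3)^3 is the characteristic polynomial.

x + 3, (x + 3)^2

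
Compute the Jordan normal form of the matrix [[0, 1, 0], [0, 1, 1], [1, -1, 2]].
The characteristic polynomial is det(xI - A) = (x - 1)^3, so the eigenvalues are 1 (algebraic multiplicity 3).

For λ = 1: rank(A - I) = 2, rank((A - I)^2) = 1, rank((A - I)^3) = 0. The eigenspace has dimension 3 - 2 = 1, so there is 1 Jordan block; the rank sequence gives block sizes [3].

Assembling the blocks gives the Jordan form J above.

J = [[1, 1, 0], [0, 1, 1], [0, 0, 1]]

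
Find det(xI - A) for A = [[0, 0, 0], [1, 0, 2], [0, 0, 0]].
xI - A = [[x, 0, 0], [-1, x, -2], [0, 0, x]].

Expanding det(xI - A) along the first row:
det(xI - A) = + (x)·det([[x, -2], [0, x]]) - (0)·det([[-1, -2], [0, x]]) + (0)·det([[-1, x], [0, 0]]).

Evaluating gives χ_A(x) = x^3.

χ_A(x) = x^3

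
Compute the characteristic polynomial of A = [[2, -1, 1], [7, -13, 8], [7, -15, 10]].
χ_A(x) = (x - 2)^2(x + 5)

xI - A = [[x - 2, 1, -1], [-7, x + 13, -8], [-7, 15, x - 10]].

Expanding det(xI - A) along the first row:
det(xI - A) = + (x - 2)·det([[x + 13, -8], [15, x - 10]]) - (1)·det([[-7, -8], [-7, x - 10]]) + (-1)·det([[-7, x + 13], [-7, 15]]).

Evaluating gives χ_A(x) = x^3 + x^2 - 16x + 20 = (x - 2)^2(x + 5).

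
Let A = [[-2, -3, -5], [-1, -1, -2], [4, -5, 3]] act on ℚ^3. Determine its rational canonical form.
R = [[0, 0, -4], [1, 0, 0], [0, 1, 0]]

The invariant factors of A (the non-unit diagonal entries of the Smith normal form of xI - A over ℚ[x]) are x^3 + 4, each dividing the next. The characteristic polynomial is their product, x^3 + 4.

The rational canonical form is the block-diagonal matrix of companion matrices C(f_i):
R = [[0, 0, -4], [1, 0, 0], [0, 1, 0]].

Note the characteristic polynomial does not split into linear factors over ℚ, so A has no Jordan form over ℚ; the rational canonical form exists over any field.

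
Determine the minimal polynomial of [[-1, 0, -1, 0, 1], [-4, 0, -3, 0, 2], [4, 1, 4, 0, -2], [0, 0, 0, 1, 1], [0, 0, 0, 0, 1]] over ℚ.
m_A(x) = (x - 1)^3

The characteristic polynomial factors as (x - 1)^5. The minimal polynomial is ∏(x - λ)^{k_λ} where k_λ is the size of the largest Jordan block at λ.

For λ = 1: rank(A - I) = 3, and the largest Jordan block has size 3 (the smallest k with rank((A - I)^k) = rank((A - I)^(k+1))).

So m_A(x) = (x - 1)^3.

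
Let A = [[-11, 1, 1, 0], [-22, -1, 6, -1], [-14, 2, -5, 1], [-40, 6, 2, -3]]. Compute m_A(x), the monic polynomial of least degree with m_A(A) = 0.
m_A(x) = (x + 5)^2

The characteristic polynomial factors as (x + 5)^4. The minimal polynomial is ∏(x - λ)^{k_λ} where k_λ is the size of the largest Jordan block at λ.

For λ = -5: rank(A + 5I) = 2, and the largest Jordan block has size 2 (the smallest k with rank((A + 5I)^k) = rank((A + 5I)^(k+1))).

So m_A(x) = (x + 5)^2.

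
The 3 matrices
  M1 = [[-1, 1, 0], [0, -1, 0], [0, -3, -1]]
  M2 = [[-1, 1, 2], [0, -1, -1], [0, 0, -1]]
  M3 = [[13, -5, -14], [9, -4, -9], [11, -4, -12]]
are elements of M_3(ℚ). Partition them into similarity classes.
2 classes: {M1}, {M2, M3}

Characteristic polynomials: χ_{M1} = (x + 1)^3, χ_{M2} = (x + 1)^3, χ_{M3} = (x + 1)^3.

{M1}: invariant factors x + 1, (x + 1)^2.

{M2, M3}: invariant factors (x + 1)^3.

Matrices are similar if and only if their invariant-factor lists agree; the partition into similarity classes is {M1}, {M2, M3}.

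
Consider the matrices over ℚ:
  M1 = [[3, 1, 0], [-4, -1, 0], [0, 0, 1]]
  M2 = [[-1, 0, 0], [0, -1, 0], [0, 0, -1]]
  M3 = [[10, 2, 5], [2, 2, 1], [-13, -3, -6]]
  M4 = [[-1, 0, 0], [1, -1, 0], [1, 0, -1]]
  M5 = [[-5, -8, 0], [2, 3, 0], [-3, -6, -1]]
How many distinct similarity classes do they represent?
4 classes: {M1}, {M2}, {M3}, {M4, M5}

Characteristic polynomials: χ_{M1} = (x - 1)^3, χ_{M2} = (x + 1)^3, χ_{M3} = (x - 2)^3, χ_{M4} = (x + 1)^3, χ_{M5} = (x + 1)^3.

{M1}: invariant factors x - 1, (x - 1)^2.

{M2}: invariant factors x + 1, x + 1, x + 1.

{M3}: invariant factors (x - 2)^3.

{M4, M5}: invariant factors x + 1, (x + 1)^2.

Matrices are similar if and only if their invariant-factor lists agree; the partition into similarity classes is {M1}, {M2}, {M3}, {M4, M5}.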